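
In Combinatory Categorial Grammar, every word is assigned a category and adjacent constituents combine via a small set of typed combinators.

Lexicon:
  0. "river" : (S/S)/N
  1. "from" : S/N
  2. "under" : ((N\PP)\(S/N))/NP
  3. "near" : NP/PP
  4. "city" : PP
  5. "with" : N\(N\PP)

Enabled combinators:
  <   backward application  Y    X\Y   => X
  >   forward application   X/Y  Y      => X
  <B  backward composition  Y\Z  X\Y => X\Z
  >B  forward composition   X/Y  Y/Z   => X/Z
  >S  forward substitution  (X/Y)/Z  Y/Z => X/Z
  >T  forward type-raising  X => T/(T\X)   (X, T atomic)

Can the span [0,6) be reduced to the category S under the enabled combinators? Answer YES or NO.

(S/S)/N S/N ((N\PP)\(S/N))/NP NP/PP PP N\(N\PP)
CKY chart[0,6] = {(S/S)/(N\N), N, N/(N\N), NP/(NP\N), PP/(PP\N), S/(S\N), S/S}; S ∉ chart

NO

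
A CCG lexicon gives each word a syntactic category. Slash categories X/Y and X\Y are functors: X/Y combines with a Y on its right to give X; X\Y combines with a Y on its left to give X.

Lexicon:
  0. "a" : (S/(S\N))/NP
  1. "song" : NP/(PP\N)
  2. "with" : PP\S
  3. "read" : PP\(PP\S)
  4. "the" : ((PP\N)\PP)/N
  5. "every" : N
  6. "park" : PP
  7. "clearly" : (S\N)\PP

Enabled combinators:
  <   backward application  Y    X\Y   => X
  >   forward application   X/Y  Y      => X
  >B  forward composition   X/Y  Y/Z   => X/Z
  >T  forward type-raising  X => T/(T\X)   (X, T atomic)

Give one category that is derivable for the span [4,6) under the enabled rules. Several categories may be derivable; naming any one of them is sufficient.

(PP\N)\PP

[0,8] S   >
  [0,6] S/(S\N)   >
    [0,1] "a" : (S/(S\N))/NP
    [1,6] NP   >
      [1,2] "song" : NP/(PP\N)
      [2,6] PP\N   <
        [2,4] PP   <
          [2,3] "with" : PP\S
          [3,4] "read" : PP\(PP\S)
        [4,6] (PP\N)\PP   >
          [4,5] "the" : ((PP\N)\PP)/N
          [5,6] "every" : N
  [6,8] S\N   <
    [6,7] "park" : PP
    [7,8] "clearly" : (S\N)\PP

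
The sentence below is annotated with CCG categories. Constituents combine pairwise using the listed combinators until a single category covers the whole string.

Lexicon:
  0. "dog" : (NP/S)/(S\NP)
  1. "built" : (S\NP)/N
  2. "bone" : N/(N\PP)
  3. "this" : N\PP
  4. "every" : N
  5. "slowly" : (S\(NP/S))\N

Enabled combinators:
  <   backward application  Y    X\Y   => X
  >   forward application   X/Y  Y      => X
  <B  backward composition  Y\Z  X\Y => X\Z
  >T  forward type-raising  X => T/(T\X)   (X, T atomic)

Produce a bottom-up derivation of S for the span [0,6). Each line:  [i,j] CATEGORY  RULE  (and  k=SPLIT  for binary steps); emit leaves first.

[0,6] S   <
  [0,4] NP/S   >
    [0,1] "dog" : (NP/S)/(S\NP)
    [1,4] S\NP   >
      [1,2] "built" : (S\NP)/N
      [2,4] N   >
        [2,3] "bone" : N/(N\PP)
        [3,4] "this" : N\PP
  [4,6] S\(NP/S)   <
    [4,5] "every" : N
    [5,6] "slowly" : (S\(NP/S))\N

[0,1] (NP/S)/(S\NP)  lex  "dog"
[1,2] (S\NP)/N  lex  "built"
[2,3] N/(N\PP)  lex  "bone"
[3,4] N\PP  lex  "this"
[2,4] N  >  k=3
[1,4] S\NP  >  k=2
[0,4] NP/S  >  k=1
[4,5] N  lex  "every"
[5,6] (S\(NP/S))\N  lex  "slowly"
[4,6] S\(NP/S)  <  k=5
[0,6] S  <  k=4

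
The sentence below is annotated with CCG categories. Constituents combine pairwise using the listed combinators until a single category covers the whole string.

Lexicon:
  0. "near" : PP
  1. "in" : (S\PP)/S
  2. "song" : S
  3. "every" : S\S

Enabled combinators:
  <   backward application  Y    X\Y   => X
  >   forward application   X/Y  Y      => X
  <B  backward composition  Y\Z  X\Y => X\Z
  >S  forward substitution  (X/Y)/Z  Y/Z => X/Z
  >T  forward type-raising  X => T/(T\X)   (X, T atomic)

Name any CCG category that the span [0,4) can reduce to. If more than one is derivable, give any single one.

S

[0,4] S   <
  [0,1] "near" : PP
  [1,4] S\PP   <B
    [1,3] S\PP   >
      [1,2] "in" : (S\PP)/S
      [2,3] "song" : S
    [3,4] "every" : S\S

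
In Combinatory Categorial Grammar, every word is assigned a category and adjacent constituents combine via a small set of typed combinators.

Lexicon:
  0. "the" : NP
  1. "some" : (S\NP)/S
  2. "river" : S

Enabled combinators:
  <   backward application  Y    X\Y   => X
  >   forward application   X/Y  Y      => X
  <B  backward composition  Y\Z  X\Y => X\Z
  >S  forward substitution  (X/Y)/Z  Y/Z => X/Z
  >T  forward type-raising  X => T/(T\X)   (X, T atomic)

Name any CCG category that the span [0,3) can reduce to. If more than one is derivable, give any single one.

[0,3] S   <
  [0,1] "the" : NP
  [1,3] S\NP   >
    [1,2] "some" : (S\NP)/S
    [2,3] "river" : S

S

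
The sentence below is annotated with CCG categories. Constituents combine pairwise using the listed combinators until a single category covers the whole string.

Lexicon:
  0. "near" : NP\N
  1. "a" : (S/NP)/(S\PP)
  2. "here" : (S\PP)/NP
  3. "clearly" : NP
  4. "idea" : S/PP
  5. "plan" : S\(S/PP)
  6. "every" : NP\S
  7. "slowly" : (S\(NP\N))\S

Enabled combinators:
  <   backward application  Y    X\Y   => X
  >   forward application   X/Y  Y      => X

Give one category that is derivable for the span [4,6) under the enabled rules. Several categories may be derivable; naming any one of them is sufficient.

S

[0,8] S   <
  [0,1] "near" : NP\N
  [1,8] S\(NP\N)   <
    [1,7] S   >
      [1,4] S/NP   >
        [1,2] "a" : (S/NP)/(S\PP)
        [2,4] S\PP   >
          [2,3] "here" : (S\PP)/NP
          [3,4] "clearly" : NP
      [4,7] NP   <
        [4,6] S   <
          [4,5] "idea" : S/PP
          [5,6] "plan" : S\(S/PP)
        [6,7] "every" : NP\S
    [7,8] "slowly" : (S\(NP\N))\S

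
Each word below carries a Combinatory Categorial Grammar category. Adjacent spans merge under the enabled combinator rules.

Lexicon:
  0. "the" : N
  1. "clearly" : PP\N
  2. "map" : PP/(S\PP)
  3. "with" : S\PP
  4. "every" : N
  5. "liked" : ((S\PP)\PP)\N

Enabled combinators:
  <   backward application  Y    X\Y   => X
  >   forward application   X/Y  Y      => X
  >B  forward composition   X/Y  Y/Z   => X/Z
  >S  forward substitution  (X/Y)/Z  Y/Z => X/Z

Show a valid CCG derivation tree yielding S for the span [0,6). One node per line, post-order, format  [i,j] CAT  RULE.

[0,6] S   <
  [0,2] PP   <
    [0,1] "the" : N
    [1,2] "clearly" : PP\N
  [2,6] S\PP   <
    [2,4] PP   >
      [2,3] "map" : PP/(S\PP)
      [3,4] "with" : S\PP
    [4,6] (S\PP)\PP   <
      [4,5] "every" : N
      [5,6] "liked" : ((S\PP)\PP)\N

[0,1] N  lex  "the"
[1,2] PP\N  lex  "clearly"
[0,2] PP  <  k=1
[2,3] PP/(S\PP)  lex  "map"
[3,4] S\PP  lex  "with"
[2,4] PP  >  k=3
[4,5] N  lex  "every"
[5,6] ((S\PP)\PP)\N  lex  "liked"
[4,6] (S\PP)\PP  <  k=5
[2,6] S\PP  <  k=4
[0,6] S  <  k=2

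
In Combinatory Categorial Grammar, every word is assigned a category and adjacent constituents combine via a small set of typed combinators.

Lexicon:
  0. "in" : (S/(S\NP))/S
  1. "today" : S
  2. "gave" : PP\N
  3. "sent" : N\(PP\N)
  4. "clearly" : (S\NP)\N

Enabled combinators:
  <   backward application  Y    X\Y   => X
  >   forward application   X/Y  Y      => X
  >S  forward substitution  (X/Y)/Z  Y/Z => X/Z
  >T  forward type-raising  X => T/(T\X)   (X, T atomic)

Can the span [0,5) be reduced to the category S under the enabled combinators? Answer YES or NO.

YES

[0,5] S   >
  [0,2] S/(S\NP)   >
    [0,1] "in" : (S/(S\NP))/S
    [1,2] "today" : S
  [2,5] S\NP   <
    [2,4] N   <
      [2,3] "gave" : PP\N
      [3,4] "sent" : N\(PP\N)
    [4,5] "clearly" : (S\NP)\N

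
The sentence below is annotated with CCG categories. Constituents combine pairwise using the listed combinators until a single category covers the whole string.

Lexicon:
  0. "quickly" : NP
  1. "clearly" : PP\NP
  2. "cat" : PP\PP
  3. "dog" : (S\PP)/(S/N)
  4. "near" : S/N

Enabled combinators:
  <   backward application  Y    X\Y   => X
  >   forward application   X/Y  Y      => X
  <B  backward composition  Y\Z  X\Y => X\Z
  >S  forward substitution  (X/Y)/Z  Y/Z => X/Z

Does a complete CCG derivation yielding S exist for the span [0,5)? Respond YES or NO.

[0,5] S   <
  [0,3] PP   <
    [0,1] "quickly" : NP
    [1,3] PP\NP   <B
      [1,2] "clearly" : PP\NP
      [2,3] "cat" : PP\PP
  [3,5] S\PP   >
    [3,4] "dog" : (S\PP)/(S/N)
    [4,5] "near" : S/N

YES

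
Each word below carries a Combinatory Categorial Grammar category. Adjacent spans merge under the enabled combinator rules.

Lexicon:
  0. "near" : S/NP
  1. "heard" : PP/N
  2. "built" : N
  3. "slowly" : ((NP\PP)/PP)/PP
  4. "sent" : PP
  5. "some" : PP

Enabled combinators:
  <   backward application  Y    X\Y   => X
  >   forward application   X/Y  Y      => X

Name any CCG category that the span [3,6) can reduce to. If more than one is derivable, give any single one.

NP\PP

[0,6] S   >
  [0,1] "near" : S/NP
  [1,6] NP   <
    [1,3] PP   >
      [1,2] "heard" : PP/N
      [2,3] "built" : N
    [3,6] NP\PP   >
      [3,5] (NP\PP)/PP   >
        [3,4] "slowly" : ((NP\PP)/PP)/PP
        [4,5] "sent" : PP
      [5,6] "some" : PP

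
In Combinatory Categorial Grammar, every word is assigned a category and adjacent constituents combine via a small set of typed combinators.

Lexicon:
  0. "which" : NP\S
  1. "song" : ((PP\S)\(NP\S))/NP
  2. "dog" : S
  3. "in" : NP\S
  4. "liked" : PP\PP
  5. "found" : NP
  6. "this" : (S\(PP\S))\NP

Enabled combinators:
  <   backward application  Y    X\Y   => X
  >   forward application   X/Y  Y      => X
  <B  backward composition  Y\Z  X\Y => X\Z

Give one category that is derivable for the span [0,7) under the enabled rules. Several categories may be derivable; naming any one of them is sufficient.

[0,7] S   <
  [0,5] PP\S   <B
    [0,4] PP\S   <
      [0,1] "which" : NP\S
      [1,4] (PP\S)\(NP\S)   >
        [1,2] "song" : ((PP\S)\(NP\S))/NP
        [2,4] NP   <
          [2,3] "dog" : S
          [3,4] "in" : NP\S
    [4,5] "liked" : PP\PP
  [5,7] S\(PP\S)   <
    [5,6] "found" : NP
    [6,7] "this" : (S\(PP\S))\NP

S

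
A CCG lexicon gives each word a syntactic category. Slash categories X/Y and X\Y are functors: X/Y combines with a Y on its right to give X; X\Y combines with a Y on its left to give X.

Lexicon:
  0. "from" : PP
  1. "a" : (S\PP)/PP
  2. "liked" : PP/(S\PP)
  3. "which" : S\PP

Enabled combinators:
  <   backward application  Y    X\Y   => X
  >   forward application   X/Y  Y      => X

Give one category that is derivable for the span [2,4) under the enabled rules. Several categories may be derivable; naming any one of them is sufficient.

[0,4] S   <
  [0,1] "from" : PP
  [1,4] S\PP   >
    [1,2] "a" : (S\PP)/PP
    [2,4] PP   >
      [2,3] "liked" : PP/(S\PP)
      [3,4] "which" : S\PP

PP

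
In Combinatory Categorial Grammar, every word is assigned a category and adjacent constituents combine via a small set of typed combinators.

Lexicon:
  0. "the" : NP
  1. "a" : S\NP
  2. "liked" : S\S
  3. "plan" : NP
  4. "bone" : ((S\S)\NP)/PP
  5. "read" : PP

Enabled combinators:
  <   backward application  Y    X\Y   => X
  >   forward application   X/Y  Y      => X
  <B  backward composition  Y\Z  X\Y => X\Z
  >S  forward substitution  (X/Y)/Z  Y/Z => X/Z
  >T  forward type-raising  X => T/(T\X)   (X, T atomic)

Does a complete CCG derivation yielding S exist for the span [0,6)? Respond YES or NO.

YES

[0,6] S   >
  [0,1] S/(S\NP)   >T
    [0,1] "the" : NP
  [1,6] S\NP   <B
    [1,2] "a" : S\NP
    [2,6] S\S   <B
      [2,3] "liked" : S\S
      [3,6] S\S   <
        [3,4] "plan" : NP
        [4,6] (S\S)\NP   >
          [4,5] "bone" : ((S\S)\NP)/PP
          [5,6] "read" : PP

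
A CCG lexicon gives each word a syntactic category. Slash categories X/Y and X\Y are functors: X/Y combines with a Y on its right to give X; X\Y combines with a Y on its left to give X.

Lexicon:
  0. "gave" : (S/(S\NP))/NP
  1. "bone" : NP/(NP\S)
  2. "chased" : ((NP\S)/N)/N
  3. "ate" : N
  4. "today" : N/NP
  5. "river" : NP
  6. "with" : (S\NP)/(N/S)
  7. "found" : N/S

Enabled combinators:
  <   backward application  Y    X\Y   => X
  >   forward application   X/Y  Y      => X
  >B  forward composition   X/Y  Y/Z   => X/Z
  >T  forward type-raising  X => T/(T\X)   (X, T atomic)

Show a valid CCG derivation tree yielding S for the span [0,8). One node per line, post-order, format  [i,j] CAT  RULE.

[0,8] S   >
  [0,6] S/(S\NP)   >
    [0,1] "gave" : (S/(S\NP))/NP
    [1,6] NP   >
      [1,2] "bone" : NP/(NP\S)
      [2,6] NP\S   >
        [2,4] (NP\S)/N   >
          [2,3] "chased" : ((NP\S)/N)/N
          [3,4] "ate" : N
        [4,6] N   >
          [4,5] "today" : N/NP
          [5,6] "river" : NP
  [6,8] S\NP   >
    [6,7] "with" : (S\NP)/(N/S)
    [7,8] "found" : N/S

[0,1] (S/(S\NP))/NP  lex  "gave"
[1,2] NP/(NP\S)  lex  "bone"
[2,3] ((NP\S)/N)/N  lex  "chased"
[3,4] N  lex  "ate"
[2,4] (NP\S)/N  >  k=3
[4,5] N/NP  lex  "today"
[5,6] NP  lex  "river"
[4,6] N  >  k=5
[2,6] NP\S  >  k=4
[1,6] NP  >  k=2
[0,6] S/(S\NP)  >  k=1
[6,7] (S\NP)/(N/S)  lex  "with"
[7,8] N/S  lex  "found"
[6,8] S\NP  >  k=7
[0,8] S  >  k=6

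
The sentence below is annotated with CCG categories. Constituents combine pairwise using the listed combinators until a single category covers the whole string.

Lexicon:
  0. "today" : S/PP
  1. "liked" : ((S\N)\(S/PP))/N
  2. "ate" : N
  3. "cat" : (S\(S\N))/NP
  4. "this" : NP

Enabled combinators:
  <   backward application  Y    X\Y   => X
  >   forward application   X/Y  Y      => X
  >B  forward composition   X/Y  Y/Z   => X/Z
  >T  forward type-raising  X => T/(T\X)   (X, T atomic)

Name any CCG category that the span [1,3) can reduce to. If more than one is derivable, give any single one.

[0,5] S   <
  [0,3] S\N   <
    [0,1] "today" : S/PP
    [1,3] (S\N)\(S/PP)   >
      [1,2] "liked" : ((S\N)\(S/PP))/N
      [2,3] "ate" : N
  [3,5] S\(S\N)   >
    [3,4] "cat" : (S\(S\N))/NP
    [4,5] "this" : NP

(S\N)\(S/PP)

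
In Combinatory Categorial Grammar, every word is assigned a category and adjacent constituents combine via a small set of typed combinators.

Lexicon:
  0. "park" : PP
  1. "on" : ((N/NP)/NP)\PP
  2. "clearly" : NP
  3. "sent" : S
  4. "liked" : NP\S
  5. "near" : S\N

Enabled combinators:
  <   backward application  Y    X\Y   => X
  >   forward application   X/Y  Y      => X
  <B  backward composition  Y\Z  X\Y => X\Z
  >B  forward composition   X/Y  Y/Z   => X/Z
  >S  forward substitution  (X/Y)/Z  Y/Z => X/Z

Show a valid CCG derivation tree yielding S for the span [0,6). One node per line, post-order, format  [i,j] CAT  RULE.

[0,6] S   <
  [0,5] N   >
    [0,3] N/NP   >
      [0,2] (N/NP)/NP   <
        [0,1] "park" : PP
        [1,2] "on" : ((N/NP)/NP)\PP
      [2,3] "clearly" : NP
    [3,5] NP   <
      [3,4] "sent" : S
      [4,5] "liked" : NP\S
  [5,6] "near" : S\N

[0,1] PP  lex  "park"
[1,2] ((N/NP)/NP)\PP  lex  "on"
[0,2] (N/NP)/NP  <  k=1
[2,3] NP  lex  "clearly"
[0,3] N/NP  >  k=2
[3,4] S  lex  "sent"
[4,5] NP\S  lex  "liked"
[3,5] NP  <  k=4
[0,5] N  >  k=3
[5,6] S\N  lex  "near"
[0,6] S  <  k=5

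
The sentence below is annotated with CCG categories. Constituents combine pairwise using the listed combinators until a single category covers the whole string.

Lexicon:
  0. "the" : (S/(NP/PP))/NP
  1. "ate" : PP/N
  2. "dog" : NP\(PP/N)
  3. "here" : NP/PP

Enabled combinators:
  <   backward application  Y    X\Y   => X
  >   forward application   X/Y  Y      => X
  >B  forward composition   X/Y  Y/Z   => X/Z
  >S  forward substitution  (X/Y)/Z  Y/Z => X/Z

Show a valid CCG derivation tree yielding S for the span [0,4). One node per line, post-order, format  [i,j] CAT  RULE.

[0,4] S   >
  [0,3] S/(NP/PP)   >
    [0,1] "the" : (S/(NP/PP))/NP
    [1,3] NP   <
      [1,2] "ate" : PP/N
      [2,3] "dog" : NP\(PP/N)
  [3,4] "here" : NP/PP

[0,1] (S/(NP/PP))/NP  lex  "the"
[1,2] PP/N  lex  "ate"
[2,3] NP\(PP/N)  lex  "dog"
[1,3] NP  <  k=2
[0,3] S/(NP/PP)  >  k=1
[3,4] NP/PP  lex  "here"
[0,4] S  >  k=3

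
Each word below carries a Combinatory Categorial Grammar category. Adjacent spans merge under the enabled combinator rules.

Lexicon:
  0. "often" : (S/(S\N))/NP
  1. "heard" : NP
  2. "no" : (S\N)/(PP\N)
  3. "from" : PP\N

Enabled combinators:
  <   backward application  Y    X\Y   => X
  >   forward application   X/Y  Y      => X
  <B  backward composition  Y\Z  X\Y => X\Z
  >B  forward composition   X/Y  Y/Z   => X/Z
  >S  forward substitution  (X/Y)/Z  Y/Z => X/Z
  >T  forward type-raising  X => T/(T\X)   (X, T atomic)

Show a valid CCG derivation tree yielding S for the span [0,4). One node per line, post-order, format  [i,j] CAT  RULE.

[0,4] S   >
  [0,2] S/(S\N)   >
    [0,1] "often" : (S/(S\N))/NP
    [1,2] "heard" : NP
  [2,4] S\N   >
    [2,3] "no" : (S\N)/(PP\N)
    [3,4] "from" : PP\N

[0,1] (S/(S\N))/NP  lex  "often"
[1,2] NP  lex  "heard"
[0,2] S/(S\N)  >  k=1
[2,3] (S\N)/(PP\N)  lex  "no"
[3,4] PP\N  lex  "from"
[2,4] S\N  >  k=3
[0,4] S  >  k=2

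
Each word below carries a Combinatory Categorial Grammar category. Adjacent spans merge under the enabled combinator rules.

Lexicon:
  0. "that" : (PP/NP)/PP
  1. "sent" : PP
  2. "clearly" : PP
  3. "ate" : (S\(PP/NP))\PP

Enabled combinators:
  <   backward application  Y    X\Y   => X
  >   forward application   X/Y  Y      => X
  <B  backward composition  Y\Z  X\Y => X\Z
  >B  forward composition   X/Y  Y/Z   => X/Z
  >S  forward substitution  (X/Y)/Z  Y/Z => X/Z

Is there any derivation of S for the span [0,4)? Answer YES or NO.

YES

[0,4] S   <
  [0,2] PP/NP   >
    [0,1] "that" : (PP/NP)/PP
    [1,2] "sent" : PP
  [2,4] S\(PP/NP)   <
    [2,3] "clearly" : PP
    [3,4] "ate" : (S\(PP/NP))\PP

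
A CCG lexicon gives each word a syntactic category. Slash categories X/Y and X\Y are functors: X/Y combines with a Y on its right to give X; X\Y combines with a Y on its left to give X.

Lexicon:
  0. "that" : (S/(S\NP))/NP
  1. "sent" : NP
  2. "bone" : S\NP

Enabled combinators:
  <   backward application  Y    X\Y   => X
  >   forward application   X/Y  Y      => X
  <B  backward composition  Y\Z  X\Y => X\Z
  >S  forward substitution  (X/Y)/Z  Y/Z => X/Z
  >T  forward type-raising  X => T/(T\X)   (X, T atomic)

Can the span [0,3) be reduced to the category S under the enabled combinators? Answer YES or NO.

YES

[0,3] S   >
  [0,2] S/(S\NP)   >
    [0,1] "that" : (S/(S\NP))/NP
    [1,2] "sent" : NP
  [2,3] "bone" : S\NP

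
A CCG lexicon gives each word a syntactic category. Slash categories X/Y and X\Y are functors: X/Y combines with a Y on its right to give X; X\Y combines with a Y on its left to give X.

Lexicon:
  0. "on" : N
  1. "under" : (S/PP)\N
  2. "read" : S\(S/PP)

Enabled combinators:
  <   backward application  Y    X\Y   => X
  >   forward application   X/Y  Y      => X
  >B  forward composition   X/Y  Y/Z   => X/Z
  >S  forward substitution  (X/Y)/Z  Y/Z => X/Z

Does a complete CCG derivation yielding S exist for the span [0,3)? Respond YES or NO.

YES

[0,3] S   <
  [0,2] S/PP   <
    [0,1] "on" : N
    [1,2] "under" : (S/PP)\N
  [2,3] "read" : S\(S/PP)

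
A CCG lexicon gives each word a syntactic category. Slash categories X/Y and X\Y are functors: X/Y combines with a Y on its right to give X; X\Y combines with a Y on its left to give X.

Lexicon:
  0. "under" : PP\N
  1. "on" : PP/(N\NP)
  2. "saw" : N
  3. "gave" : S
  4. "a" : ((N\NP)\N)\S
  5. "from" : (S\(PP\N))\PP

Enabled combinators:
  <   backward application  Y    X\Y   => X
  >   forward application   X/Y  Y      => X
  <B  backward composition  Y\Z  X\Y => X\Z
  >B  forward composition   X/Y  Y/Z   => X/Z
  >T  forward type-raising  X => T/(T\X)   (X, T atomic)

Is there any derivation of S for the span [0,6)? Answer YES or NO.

[0,6] S   <
  [0,1] "under" : PP\N
  [1,6] S\(PP\N)   <
    [1,5] PP   >
      [1,2] "on" : PP/(N\NP)
      [2,5] N\NP   <
        [2,3] "saw" : N
        [3,5] (N\NP)\N   <
          [3,4] "gave" : S
          [4,5] "a" : ((N\NP)\N)\S
    [5,6] "from" : (S\(PP\N))\PP

YES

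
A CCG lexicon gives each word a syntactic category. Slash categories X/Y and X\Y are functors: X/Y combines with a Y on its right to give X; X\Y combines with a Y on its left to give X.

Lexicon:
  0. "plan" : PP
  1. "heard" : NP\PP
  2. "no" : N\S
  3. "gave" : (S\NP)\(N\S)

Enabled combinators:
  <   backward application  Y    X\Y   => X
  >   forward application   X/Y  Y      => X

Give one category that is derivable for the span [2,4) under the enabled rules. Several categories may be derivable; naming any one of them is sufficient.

S\NP

[0,4] S   <
  [0,2] NP   <
    [0,1] "plan" : PP
    [1,2] "heard" : NP\PP
  [2,4] S\NP   <
    [2,3] "no" : N\S
    [3,4] "gave" : (S\NP)\(N\S)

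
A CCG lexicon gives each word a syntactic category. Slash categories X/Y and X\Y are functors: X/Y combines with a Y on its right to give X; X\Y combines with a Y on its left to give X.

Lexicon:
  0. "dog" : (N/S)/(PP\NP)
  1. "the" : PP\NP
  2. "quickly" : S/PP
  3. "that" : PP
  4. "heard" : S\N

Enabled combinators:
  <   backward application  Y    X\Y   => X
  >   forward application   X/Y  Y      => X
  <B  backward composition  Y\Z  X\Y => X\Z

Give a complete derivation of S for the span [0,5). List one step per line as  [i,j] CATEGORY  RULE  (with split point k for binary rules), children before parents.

[0,5] S   <
  [0,4] N   >
    [0,2] N/S   >
      [0,1] "dog" : (N/S)/(PP\NP)
      [1,2] "the" : PP\NP
    [2,4] S   >
      [2,3] "quickly" : S/PP
      [3,4] "that" : PP
  [4,5] "heard" : S\N

[0,1] (N/S)/(PP\NP)  lex  "dog"
[1,2] PP\NP  lex  "the"
[0,2] N/S  >  k=1
[2,3] S/PP  lex  "quickly"
[3,4] PP  lex  "that"
[2,4] S  >  k=3
[0,4] N  >  k=2
[4,5] S\N  lex  "heard"
[0,5] S  <  k=4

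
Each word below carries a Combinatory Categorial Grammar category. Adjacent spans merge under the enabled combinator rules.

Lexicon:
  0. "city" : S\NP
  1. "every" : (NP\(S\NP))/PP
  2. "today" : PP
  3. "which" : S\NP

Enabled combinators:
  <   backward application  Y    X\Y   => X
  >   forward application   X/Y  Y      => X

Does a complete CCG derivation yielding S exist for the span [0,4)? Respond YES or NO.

[0,4] S   <
  [0,3] NP   <
    [0,1] "city" : S\NP
    [1,3] NP\(S\NP)   >
      [1,2] "every" : (NP\(S\NP))/PP
      [2,3] "today" : PP
  [3,4] "which" : S\NP

YES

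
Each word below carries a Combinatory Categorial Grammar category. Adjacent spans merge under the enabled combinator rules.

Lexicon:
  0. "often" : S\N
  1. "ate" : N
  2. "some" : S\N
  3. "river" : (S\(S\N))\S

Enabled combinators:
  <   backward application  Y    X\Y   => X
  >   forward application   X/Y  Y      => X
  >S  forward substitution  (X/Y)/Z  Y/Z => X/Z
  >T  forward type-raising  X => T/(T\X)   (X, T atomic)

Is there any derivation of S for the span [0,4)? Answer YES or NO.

[0,4] S   <
  [0,1] "often" : S\N
  [1,4] S\(S\N)   <
    [1,3] S   <
      [1,2] "ate" : N
      [2,3] "some" : S\N
    [3,4] "river" : (S\(S\N))\S

YES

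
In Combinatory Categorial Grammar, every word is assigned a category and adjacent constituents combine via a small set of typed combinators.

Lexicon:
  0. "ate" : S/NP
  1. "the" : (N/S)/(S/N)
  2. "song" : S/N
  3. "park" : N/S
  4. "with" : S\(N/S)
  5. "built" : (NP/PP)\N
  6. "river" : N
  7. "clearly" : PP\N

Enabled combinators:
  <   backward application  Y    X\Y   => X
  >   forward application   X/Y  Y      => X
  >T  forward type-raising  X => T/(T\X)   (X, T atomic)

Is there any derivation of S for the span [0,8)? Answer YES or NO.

YES

[0,8] S   >
  [0,1] "ate" : S/NP
  [1,8] NP   >
    [1,6] NP/PP   <
      [1,5] N   >
        [1,3] N/S   >
          [1,2] "the" : (N/S)/(S/N)
          [2,3] "song" : S/N
        [3,5] S   <
          [3,4] "park" : N/S
          [4,5] "with" : S\(N/S)
      [5,6] "built" : (NP/PP)\N
    [6,8] PP   >
      [6,7] PP/(PP\N)   >T
        [6,7] "river" : N
      [7,8] "clearly" : PP\N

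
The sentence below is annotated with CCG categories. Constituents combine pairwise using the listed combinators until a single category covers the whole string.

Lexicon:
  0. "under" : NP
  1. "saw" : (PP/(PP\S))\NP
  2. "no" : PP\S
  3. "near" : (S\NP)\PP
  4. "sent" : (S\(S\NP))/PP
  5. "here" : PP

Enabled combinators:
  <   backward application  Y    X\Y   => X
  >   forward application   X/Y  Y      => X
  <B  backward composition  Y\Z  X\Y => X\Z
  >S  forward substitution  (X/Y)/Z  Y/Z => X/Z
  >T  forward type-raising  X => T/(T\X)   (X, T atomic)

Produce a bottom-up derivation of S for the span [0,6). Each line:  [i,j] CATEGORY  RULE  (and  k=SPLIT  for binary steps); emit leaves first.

[0,1] NP  lex  "under"
[1,2] (PP/(PP\S))\NP  lex  "saw"
[0,2] PP/(PP\S)  <  k=1
[2,3] PP\S  lex  "no"
[0,3] PP  >  k=2
[3,4] (S\NP)\PP  lex  "near"
[0,4] S\NP  <  k=3
[4,5] (S\(S\NP))/PP  lex  "sent"
[5,6] PP  lex  "here"
[4,6] S\(S\NP)  >  k=5
[0,6] S  <  k=4

[0,6] S   <
  [0,4] S\NP   <
    [0,3] PP   >
      [0,2] PP/(PP\S)   <
        [0,1] "under" : NP
        [1,2] "saw" : (PP/(PP\S))\NP
      [2,3] "no" : PP\S
    [3,4] "near" : (S\NP)\PP
  [4,6] S\(S\NP)   >
    [4,5] "sent" : (S\(S\NP))/PP
    [5,6] "here" : PP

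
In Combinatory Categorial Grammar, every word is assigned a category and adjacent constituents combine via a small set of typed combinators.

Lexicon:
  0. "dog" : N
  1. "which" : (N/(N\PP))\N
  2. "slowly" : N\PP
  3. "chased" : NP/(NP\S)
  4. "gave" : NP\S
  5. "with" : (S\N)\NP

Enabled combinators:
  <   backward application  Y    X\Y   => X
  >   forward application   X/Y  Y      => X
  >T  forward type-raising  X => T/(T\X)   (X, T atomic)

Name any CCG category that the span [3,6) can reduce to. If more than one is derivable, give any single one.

S\N

[0,6] S   <
  [0,3] N   >
    [0,2] N/(N\PP)   <
      [0,1] "dog" : N
      [1,2] "which" : (N/(N\PP))\N
    [2,3] "slowly" : N\PP
  [3,6] S\N   <
    [3,5] NP   >
      [3,4] "chased" : NP/(NP\S)
      [4,5] "gave" : NP\S
    [5,6] "with" : (S\N)\NP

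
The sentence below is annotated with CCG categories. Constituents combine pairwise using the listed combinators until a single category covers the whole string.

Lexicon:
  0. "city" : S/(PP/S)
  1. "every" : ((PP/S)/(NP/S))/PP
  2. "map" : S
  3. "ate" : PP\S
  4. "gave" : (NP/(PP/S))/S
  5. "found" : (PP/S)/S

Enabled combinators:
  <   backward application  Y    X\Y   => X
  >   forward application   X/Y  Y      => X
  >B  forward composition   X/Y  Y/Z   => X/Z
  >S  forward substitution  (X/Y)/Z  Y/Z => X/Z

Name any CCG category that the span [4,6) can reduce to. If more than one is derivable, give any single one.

NP/S

[0,6] S   >
  [0,1] "city" : S/(PP/S)
  [1,6] PP/S   >
    [1,4] (PP/S)/(NP/S)   >
      [1,2] "every" : ((PP/S)/(NP/S))/PP
      [2,4] PP   <
        [2,3] "map" : S
        [3,4] "ate" : PP\S
    [4,6] NP/S   >S
      [4,5] "gave" : (NP/(PP/S))/S
      [5,6] "found" : (PP/S)/S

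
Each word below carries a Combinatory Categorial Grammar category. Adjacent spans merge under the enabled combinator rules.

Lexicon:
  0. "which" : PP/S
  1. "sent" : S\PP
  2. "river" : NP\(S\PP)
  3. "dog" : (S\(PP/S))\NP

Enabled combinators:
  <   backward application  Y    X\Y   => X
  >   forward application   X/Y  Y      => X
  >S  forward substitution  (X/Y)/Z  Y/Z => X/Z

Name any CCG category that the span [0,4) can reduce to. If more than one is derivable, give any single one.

S

[0,4] S   <
  [0,1] "which" : PP/S
  [1,4] S\(PP/S)   <
    [1,3] NP   <
      [1,2] "sent" : S\PP
      [2,3] "river" : NP\(S\PP)
    [3,4] "dog" : (S\(PP/S))\NP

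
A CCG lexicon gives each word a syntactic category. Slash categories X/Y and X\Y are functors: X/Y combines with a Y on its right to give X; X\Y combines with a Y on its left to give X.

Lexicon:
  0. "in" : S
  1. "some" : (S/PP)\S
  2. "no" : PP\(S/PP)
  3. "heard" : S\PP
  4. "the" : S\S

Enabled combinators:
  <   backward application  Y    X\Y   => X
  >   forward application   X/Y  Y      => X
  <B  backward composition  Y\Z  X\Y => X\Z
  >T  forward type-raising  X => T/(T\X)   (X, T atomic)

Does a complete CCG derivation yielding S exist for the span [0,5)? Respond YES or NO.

[0,5] S   <
  [0,3] PP   <
    [0,1] "in" : S
    [1,3] PP\S   <B
      [1,2] "some" : (S/PP)\S
      [2,3] "no" : PP\(S/PP)
  [3,5] S\PP   <B
    [3,4] "heard" : S\PP
    [4,5] "the" : S\S

YES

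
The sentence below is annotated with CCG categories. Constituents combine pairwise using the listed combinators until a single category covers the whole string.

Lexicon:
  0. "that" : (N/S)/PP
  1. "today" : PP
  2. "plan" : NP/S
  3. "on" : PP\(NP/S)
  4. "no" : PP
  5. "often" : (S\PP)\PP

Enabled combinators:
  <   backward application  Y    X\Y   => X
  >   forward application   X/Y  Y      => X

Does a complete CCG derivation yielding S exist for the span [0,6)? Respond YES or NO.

(N/S)/PP PP NP/S PP\(NP/S) PP (S\PP)\PP
CKY chart[0,6] = {N}; S ∉ chart

NO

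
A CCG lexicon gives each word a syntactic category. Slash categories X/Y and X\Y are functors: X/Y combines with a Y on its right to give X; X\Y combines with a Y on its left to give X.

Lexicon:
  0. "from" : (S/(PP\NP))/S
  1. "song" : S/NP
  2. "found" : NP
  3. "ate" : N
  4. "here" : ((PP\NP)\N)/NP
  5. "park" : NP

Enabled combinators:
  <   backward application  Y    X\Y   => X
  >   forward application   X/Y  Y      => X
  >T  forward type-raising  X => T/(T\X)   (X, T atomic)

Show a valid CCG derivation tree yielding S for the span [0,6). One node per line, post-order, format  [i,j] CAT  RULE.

[0,1] (S/(PP\NP))/S  lex  "from"
[1,2] S/NP  lex  "song"
[2,3] NP  lex  "found"
[1,3] S  >  k=2
[0,3] S/(PP\NP)  >  k=1
[3,4] N  lex  "ate"
[4,5] ((PP\NP)\N)/NP  lex  "here"
[5,6] NP  lex  "park"
[4,6] (PP\NP)\N  >  k=5
[3,6] PP\NP  <  k=4
[0,6] S  >  k=3

[0,6] S   >
  [0,3] S/(PP\NP)   >
    [0,1] "from" : (S/(PP\NP))/S
    [1,3] S   >
      [1,2] "song" : S/NP
      [2,3] "found" : NP
  [3,6] PP\NP   <
    [3,4] "ate" : N
    [4,6] (PP\NP)\N   >
      [4,5] "here" : ((PP\NP)\N)/NP
      [5,6] "park" : NP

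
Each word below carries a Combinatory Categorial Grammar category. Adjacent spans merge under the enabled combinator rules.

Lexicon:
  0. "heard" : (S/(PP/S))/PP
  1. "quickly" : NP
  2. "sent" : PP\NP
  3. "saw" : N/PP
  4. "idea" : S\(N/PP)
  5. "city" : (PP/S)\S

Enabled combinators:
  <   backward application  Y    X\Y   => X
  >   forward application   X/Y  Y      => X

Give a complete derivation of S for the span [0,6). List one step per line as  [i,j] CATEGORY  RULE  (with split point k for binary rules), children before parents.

[0,1] (S/(PP/S))/PP  lex  "heard"
[1,2] NP  lex  "quickly"
[2,3] PP\NP  lex  "sent"
[1,3] PP  <  k=2
[0,3] S/(PP/S)  >  k=1
[3,4] N/PP  lex  "saw"
[4,5] S\(N/PP)  lex  "idea"
[3,5] S  <  k=4
[5,6] (PP/S)\S  lex  "city"
[3,6] PP/S  <  k=5
[0,6] S  >  k=3

[0,6] S   >
  [0,3] S/(PP/S)   >
    [0,1] "heard" : (S/(PP/S))/PP
    [1,3] PP   <
      [1,2] "quickly" : NP
      [2,3] "sent" : PP\NP
  [3,6] PP/S   <
    [3,5] S   <
      [3,4] "saw" : N/PP
      [4,5] "idea" : S\(N/PP)
    [5,6] "city" : (PP/S)\S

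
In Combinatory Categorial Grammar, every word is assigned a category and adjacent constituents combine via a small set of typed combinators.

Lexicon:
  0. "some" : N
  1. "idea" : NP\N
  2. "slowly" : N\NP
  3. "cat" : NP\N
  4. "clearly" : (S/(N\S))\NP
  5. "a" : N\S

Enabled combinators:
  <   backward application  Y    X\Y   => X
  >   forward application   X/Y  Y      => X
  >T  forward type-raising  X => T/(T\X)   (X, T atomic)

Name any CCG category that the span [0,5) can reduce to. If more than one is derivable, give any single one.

[0,6] S   >
  [0,5] S/(N\S)   <
    [0,4] NP   <
      [0,3] N   <
        [0,2] NP   <
          [0,1] "some" : N
          [1,2] "idea" : NP\N
        [2,3] "slowly" : N\NP
      [3,4] "cat" : NP\N
    [4,5] "clearly" : (S/(N\S))\NP
  [5,6] "a" : N\S

S/(N\S)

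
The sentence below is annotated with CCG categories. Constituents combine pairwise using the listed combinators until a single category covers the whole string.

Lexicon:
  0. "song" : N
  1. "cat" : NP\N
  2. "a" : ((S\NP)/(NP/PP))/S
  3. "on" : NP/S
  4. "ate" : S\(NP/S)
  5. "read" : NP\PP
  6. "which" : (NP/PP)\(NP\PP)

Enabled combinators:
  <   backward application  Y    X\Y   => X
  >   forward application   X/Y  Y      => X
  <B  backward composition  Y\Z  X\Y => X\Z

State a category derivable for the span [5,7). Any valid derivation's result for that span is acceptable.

NP/PP

[0,7] S   <
  [0,2] NP   <
    [0,1] "song" : N
    [1,2] "cat" : NP\N
  [2,7] S\NP   >
    [2,5] (S\NP)/(NP/PP)   >
      [2,3] "a" : ((S\NP)/(NP/PP))/S
      [3,5] S   <
        [3,4] "on" : NP/S
        [4,5] "ate" : S\(NP/S)
    [5,7] NP/PP   <
      [5,6] "read" : NP\PP
      [6,7] "which" : (NP/PP)\(NP\PP)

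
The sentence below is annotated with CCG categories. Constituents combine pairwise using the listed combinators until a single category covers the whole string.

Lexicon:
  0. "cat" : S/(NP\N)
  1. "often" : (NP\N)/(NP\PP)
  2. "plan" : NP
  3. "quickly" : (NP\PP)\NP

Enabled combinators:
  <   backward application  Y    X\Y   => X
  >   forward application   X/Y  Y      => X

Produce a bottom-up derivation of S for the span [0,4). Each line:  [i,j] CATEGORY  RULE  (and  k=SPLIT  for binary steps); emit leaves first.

[0,4] S   >
  [0,1] "cat" : S/(NP\N)
  [1,4] NP\N   >
    [1,2] "often" : (NP\N)/(NP\PP)
    [2,4] NP\PP   <
      [2,3] "plan" : NP
      [3,4] "quickly" : (NP\PP)\NP

[0,1] S/(NP\N)  lex  "cat"
[1,2] (NP\N)/(NP\PP)  lex  "often"
[2,3] NP  lex  "plan"
[3,4] (NP\PP)\NP  lex  "quickly"
[2,4] NP\PP  <  k=3
[1,4] NP\N  >  k=2
[0,4] S  >  k=1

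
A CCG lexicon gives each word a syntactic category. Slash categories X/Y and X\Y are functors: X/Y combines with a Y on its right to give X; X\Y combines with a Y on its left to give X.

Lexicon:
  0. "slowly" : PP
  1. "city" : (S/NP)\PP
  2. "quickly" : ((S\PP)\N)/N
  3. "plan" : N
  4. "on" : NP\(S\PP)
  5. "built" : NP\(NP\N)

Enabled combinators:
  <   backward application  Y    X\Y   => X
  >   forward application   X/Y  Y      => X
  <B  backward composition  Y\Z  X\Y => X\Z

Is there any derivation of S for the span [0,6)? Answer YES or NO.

YES

[0,6] S   >
  [0,2] S/NP   <
    [0,1] "slowly" : PP
    [1,2] "city" : (S/NP)\PP
  [2,6] NP   <
    [2,5] NP\N   <B
      [2,4] (S\PP)\N   >
        [2,3] "quickly" : ((S\PP)\N)/N
        [3,4] "plan" : N
      [4,5] "on" : NP\(S\PP)
    [5,6] "built" : NP\(NP\N)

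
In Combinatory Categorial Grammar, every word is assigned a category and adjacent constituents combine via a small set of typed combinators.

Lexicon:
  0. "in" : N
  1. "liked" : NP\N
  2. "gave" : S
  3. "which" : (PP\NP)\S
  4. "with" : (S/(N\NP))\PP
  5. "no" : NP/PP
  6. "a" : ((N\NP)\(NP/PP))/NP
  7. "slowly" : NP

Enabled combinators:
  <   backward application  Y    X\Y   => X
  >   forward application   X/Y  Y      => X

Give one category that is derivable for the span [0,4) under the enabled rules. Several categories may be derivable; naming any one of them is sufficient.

[0,8] S   >
  [0,5] S/(N\NP)   <
    [0,4] PP   <
      [0,2] NP   <
        [0,1] "in" : N
        [1,2] "liked" : NP\N
      [2,4] PP\NP   <
        [2,3] "gave" : S
        [3,4] "which" : (PP\NP)\S
    [4,5] "with" : (S/(N\NP))\PP
  [5,8] N\NP   <
    [5,6] "no" : NP/PP
    [6,8] (N\NP)\(NP/PP)   >
      [6,7] "a" : ((N\NP)\(NP/PP))/NP
      [7,8] "slowly" : NP

PP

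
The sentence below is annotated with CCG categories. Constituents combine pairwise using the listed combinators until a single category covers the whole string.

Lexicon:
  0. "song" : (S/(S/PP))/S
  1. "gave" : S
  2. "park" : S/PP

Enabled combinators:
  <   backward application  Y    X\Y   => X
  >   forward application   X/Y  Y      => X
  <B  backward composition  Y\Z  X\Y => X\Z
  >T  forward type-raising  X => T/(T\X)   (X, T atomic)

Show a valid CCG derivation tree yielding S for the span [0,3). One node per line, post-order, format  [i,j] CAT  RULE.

[0,3] S   >
  [0,2] S/(S/PP)   >
    [0,1] "song" : (S/(S/PP))/S
    [1,2] "gave" : S
  [2,3] "park" : S/PP

[0,1] (S/(S/PP))/S  lex  "song"
[1,2] S  lex  "gave"
[0,2] S/(S/PP)  >  k=1
[2,3] S/PP  lex  "park"
[0,3] S  >  k=2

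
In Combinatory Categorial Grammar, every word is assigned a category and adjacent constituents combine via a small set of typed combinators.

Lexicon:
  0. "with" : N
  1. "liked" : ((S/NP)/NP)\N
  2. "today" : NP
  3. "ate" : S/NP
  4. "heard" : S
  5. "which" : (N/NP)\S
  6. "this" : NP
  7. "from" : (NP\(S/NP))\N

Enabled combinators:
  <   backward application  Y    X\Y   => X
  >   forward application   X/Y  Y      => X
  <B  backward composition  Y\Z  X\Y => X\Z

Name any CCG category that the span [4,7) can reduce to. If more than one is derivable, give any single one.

N

[0,8] S   >
  [0,3] S/NP   >
    [0,2] (S/NP)/NP   <
      [0,1] "with" : N
      [1,2] "liked" : ((S/NP)/NP)\N
    [2,3] "today" : NP
  [3,8] NP   <
    [3,4] "ate" : S/NP
    [4,8] NP\(S/NP)   <
      [4,7] N   >
        [4,6] N/NP   <
          [4,5] "heard" : S
          [5,6] "which" : (N/NP)\S
        [6,7] "this" : NP
      [7,8] "from" : (NP\(S/NP))\N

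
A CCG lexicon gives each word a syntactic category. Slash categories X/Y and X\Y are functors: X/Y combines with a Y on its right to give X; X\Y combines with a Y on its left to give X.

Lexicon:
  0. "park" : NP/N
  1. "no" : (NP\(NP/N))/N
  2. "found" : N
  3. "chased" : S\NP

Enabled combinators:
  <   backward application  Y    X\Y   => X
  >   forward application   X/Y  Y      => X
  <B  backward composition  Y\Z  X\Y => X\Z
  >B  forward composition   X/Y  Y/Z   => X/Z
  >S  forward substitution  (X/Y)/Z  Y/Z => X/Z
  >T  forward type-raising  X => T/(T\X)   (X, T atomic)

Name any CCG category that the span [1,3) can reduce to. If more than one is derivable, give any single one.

NP\(NP/N)

[0,4] S   <
  [0,3] NP   <
    [0,1] "park" : NP/N
    [1,3] NP\(NP/N)   >
      [1,2] "no" : (NP\(NP/N))/N
      [2,3] "found" : N
  [3,4] "chased" : S\NP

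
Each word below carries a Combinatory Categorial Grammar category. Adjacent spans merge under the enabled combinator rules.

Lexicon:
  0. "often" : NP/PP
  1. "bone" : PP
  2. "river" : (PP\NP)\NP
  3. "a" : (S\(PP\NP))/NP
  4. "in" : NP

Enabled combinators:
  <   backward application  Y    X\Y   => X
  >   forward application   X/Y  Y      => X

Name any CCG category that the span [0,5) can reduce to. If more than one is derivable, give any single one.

[0,5] S   <
  [0,3] PP\NP   <
    [0,2] NP   >
      [0,1] "often" : NP/PP
      [1,2] "bone" : PP
    [2,3] "river" : (PP\NP)\NP
  [3,5] S\(PP\NP)   >
    [3,4] "a" : (S\(PP\NP))/NP
    [4,5] "in" : NP

S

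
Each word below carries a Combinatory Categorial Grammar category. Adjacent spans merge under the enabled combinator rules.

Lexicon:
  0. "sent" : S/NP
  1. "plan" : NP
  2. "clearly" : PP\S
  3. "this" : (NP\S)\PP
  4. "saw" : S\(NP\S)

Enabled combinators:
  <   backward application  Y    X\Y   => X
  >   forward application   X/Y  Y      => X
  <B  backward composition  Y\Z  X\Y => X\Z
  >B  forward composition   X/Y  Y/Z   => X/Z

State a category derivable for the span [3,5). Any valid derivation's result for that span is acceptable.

S\PP

[0,5] S   <
  [0,3] PP   <
    [0,2] S   >
      [0,1] "sent" : S/NP
      [1,2] "plan" : NP
    [2,3] "clearly" : PP\S
  [3,5] S\PP   <B
    [3,4] "this" : (NP\S)\PP
    [4,5] "saw" : S\(NP\S)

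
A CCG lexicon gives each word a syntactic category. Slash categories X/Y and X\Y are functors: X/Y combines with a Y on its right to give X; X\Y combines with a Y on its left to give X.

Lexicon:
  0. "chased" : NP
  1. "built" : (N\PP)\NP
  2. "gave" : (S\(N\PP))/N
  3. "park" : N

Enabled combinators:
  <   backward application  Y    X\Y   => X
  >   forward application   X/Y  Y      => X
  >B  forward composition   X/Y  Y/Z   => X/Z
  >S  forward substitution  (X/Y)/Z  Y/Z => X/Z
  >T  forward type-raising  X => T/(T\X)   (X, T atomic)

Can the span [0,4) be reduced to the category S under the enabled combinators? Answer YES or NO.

YES

[0,4] S   <
  [0,2] N\PP   <
    [0,1] "chased" : NP
    [1,2] "built" : (N\PP)\NP
  [2,4] S\(N\PP)   >
    [2,3] "gave" : (S\(N\PP))/N
    [3,4] "park" : N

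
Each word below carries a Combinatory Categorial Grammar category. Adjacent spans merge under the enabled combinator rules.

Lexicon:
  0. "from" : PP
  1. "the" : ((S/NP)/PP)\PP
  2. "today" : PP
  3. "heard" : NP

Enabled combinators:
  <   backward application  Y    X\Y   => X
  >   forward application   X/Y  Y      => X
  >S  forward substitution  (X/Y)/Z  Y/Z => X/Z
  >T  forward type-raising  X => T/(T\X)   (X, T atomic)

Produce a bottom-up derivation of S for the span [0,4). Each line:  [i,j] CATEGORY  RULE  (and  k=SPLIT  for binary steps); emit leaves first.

[0,1] PP  lex  "from"
[1,2] ((S/NP)/PP)\PP  lex  "the"
[0,2] (S/NP)/PP  <  k=1
[2,3] PP  lex  "today"
[0,3] S/NP  >  k=2
[3,4] NP  lex  "heard"
[0,4] S  >  k=3

[0,4] S   >
  [0,3] S/NP   >
    [0,2] (S/NP)/PP   <
      [0,1] "from" : PP
      [1,2] "the" : ((S/NP)/PP)\PP
    [2,3] "today" : PP
  [3,4] "heard" : NP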